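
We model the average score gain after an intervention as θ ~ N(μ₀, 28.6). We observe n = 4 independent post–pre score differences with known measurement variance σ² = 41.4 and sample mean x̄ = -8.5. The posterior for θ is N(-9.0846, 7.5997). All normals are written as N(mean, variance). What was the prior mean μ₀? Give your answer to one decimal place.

μ₀ = -10.7

The posterior mean is a precision-weighted average: μ_n = (τ₀μ₀ + τ_data·x̄)/(τ₀+τ_data), with τ₀=1/σ₀² and τ_data=n/σ².
Here τ₀ = 1/28.6 = 0.034965 and τ_data = 4/41.4 = 0.096618, so τ_n = 0.131583.
Rearranging for μ₀: μ₀ = (μ_n·τ_n − τ_data·x̄)/τ₀ = (-9.0846·0.131583 − 0.096618·-8.5) / 0.034965 = -0.374126/0.034965 ≈ -10.7.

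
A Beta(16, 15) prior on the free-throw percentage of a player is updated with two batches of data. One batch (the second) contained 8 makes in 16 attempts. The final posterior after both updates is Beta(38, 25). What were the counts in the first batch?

14 makes and 2 misses

Sequential conjugate updates are equivalent to a single update on the pooled data, so total successes = posterior α − prior α and total failures = posterior β − prior β.
Total across both batches: 38−16=22 makes, 25−15=10 misses.
Subtract the second batch: 22−8=14 makes and 10−8=2 misses.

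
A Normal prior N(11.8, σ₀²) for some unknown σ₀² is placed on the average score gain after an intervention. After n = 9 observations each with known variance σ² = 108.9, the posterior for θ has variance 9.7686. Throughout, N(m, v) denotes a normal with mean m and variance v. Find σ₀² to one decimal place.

σ₀² = 50.7

Posterior precision equals prior precision plus data precision: 1/σ_n² = 1/σ₀² + n/σ².
So 1/σ₀² = 1/9.7686 − 9/108.9 = 0.102369 − 0.082645 = 0.019724.
Hence σ₀² = 1/0.019724 ≈ 50.7.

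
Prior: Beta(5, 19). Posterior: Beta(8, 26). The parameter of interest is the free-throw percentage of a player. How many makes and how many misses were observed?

3 makes and 7 misses

Under Beta–binomial conjugacy the posterior parameters are (α+s, β+f).
So s = 8 − 5 = 3 and f = 26 − 19 = 7.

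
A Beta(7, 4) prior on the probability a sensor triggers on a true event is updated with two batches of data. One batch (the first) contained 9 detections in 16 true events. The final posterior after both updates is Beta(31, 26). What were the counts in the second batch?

15 detections and 15 misses

Sequential conjugate updates are equivalent to a single update on the pooled data, so total successes = posterior α − prior α and total failures = posterior β − prior β.
Total across both batches: 31−7=24 detections, 26−4=22 misses.
Subtract the first batch: 24−9=15 detections and 22−7=15 misses.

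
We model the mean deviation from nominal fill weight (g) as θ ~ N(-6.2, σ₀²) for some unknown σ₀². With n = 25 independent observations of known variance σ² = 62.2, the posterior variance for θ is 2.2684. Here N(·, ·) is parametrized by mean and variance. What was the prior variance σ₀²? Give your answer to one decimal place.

For the Normal–Normal model with known σ², precisions add: τ_n = τ₀ + n/σ².
So 1/σ₀² = 1/2.2684 − 25/62.2 = 0.440839 − 0.401929 = 0.038910.
Hence σ₀² = 1/0.038910 ≈ 25.7.

σ₀² = 25.7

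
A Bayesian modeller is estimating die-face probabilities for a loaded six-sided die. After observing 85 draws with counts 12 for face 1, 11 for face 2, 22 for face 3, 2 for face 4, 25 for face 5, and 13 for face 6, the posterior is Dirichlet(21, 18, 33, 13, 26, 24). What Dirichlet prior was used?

Dirichlet(9, 7, 11, 11, 1, 11)

For a Dirichlet(α) prior with multinomial counts c, the posterior is Dirichlet(α + c) componentwise.
Subtract each count from the matching posterior parameter: 21−12=9, 18−11=7, 33−22=11, 13−2=11, 26−25=1, 24−13=11.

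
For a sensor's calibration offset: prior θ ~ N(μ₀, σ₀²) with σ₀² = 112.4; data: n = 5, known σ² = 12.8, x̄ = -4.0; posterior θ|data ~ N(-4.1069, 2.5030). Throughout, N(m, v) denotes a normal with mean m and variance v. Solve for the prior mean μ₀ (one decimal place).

μ₀ = -8.8

With known observation variance, the Normal–Normal posterior has precision τ_n = τ₀ + n/σ² and mean μ_n = (τ₀μ₀ + (n/σ²)x̄)/τ_n.
Here τ₀ = 1/112.4 = 0.008897 and τ_data = 5/12.8 = 0.390625, so τ_n = 0.399522.
Rearranging for μ₀: μ₀ = (μ_n·τ_n − τ_data·x̄)/τ₀ = (-4.1069·0.399522 − 0.390625·-4.0) / 0.008897 = -0.078297/0.008897 ≈ -8.8.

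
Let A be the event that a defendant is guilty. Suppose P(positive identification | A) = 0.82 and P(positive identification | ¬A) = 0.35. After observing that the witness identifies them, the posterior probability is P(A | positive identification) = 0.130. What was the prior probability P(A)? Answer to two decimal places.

In odds form, posterior odds = prior odds × likelihood ratio, so prior odds = posterior odds ÷ LR.
Posterior odds = 0.130/(1−0.130) = 0.1494. LR = 0.82/0.35 = 2.3429.
Prior odds = 0.1494/2.3429 = 0.0638, so P(A) = 0.0638/(1+0.0638) ≈ 0.06.

P(A) = 0.06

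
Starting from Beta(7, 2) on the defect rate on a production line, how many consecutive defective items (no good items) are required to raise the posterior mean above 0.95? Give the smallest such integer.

After k defective items and 0 good items the posterior is Beta(7+k, 2), with mean (7+k)/(7+2+k).
Set (7+k)/(9+k) > 0.95 and solve: k > (0.95·9 − 7)/(1 − 0.95) = 31.000.
The smallest integer exceeding 31.000 is 32, and checking k=32: (39)/(41) = 0.9512 > 0.95.

k = 32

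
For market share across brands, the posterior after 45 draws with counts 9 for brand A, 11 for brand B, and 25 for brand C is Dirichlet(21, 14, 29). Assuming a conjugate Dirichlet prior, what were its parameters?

For a Dirichlet(α) prior with multinomial counts c, the posterior is Dirichlet(α + c) componentwise.
Subtract each count from the matching posterior parameter: 21−9=12, 14−11=3, 29−25=4.

Dirichlet(12, 3, 4)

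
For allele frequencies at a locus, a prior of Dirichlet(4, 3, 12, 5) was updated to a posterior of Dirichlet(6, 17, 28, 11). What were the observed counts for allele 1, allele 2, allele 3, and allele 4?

counts (2, 14, 16, 6)

For a Dirichlet(α) prior with multinomial counts c, the posterior is Dirichlet(α + c) componentwise.
Counts are posterior − prior componentwise: 6−4=2, 17−3=14, 28−12=16, 11−5=6.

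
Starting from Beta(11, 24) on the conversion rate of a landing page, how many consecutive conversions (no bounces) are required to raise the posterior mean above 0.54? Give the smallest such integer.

After k conversions and 0 bounces the posterior is Beta(11+k, 24), with mean (11+k)/(11+24+k).
Set (11+k)/(35+k) > 0.54 and solve: k > (0.54·35 − 11)/(1 − 0.54) = 17.174.
The smallest integer exceeding 17.174 is 18.

k = 18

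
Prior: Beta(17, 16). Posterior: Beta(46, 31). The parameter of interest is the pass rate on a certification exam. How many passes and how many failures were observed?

Beta is conjugate to the binomial likelihood: posterior = Beta(α+s, β+f).
So s = 46 − 17 = 29 and f = 31 − 16 = 15.

29 passes and 15 failures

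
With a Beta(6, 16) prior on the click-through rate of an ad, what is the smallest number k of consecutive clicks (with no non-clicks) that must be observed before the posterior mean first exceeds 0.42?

After k clicks and 0 non-clicks the posterior is Beta(6+k, 16), with mean (6+k)/(6+16+k).
Set (6+k)/(22+k) > 0.42 and solve: k > (0.42·22 − 6)/(1 − 0.42) = 5.586.
The smallest integer exceeding 5.586 is 6.

k = 6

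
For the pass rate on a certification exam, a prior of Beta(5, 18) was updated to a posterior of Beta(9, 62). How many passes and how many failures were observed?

A Beta(a, b) prior with s successes and f failures in binomial data gives a Beta(a+s, b+f) posterior.
So s = 9 − 5 = 4 and f = 62 − 18 = 44.

4 passes and 44 failures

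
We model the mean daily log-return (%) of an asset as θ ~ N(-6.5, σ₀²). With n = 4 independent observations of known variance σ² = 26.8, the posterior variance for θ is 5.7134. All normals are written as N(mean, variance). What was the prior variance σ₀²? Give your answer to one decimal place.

Posterior precision equals prior precision plus data precision: 1/σ_n² = 1/σ₀² + n/σ².
So 1/σ₀² = 1/5.7134 − 4/26.8 = 0.175027 − 0.149254 = 0.025773.
Hence σ₀² = 1/0.025773 ≈ 38.8.

σ₀² = 38.8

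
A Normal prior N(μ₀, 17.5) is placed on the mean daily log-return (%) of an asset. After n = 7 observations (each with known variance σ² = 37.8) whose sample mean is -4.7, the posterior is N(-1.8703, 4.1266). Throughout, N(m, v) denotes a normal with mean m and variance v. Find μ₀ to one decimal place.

μ₀ = 7.3

With known observation variance, the Normal–Normal posterior has precision τ_n = τ₀ + n/σ² and mean μ_n = (τ₀μ₀ + (n/σ²)x̄)/τ_n.
Here τ₀ = 1/17.5 = 0.057143 and τ_data = 7/37.8 = 0.185185, so τ_n = 0.242328.
Rearranging for μ₀: μ₀ = (μ_n·τ_n − τ_data·x̄)/τ₀ = (-1.8703·0.242328 − 0.185185·-4.7) / 0.057143 = 0.417143/0.057143 ≈ 7.3.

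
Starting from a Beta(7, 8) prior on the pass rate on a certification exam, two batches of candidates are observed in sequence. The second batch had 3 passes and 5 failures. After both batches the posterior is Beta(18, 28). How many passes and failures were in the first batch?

Sequential conjugate updates are equivalent to a single update on the pooled data, so total successes = posterior α − prior α and total failures = posterior β − prior β.
Total across both batches: 18−7=11 passes, 28−8=20 failures.
Subtract the second batch: 11−3=8 passes and 20−5=15 failures.

8 passes and 15 failures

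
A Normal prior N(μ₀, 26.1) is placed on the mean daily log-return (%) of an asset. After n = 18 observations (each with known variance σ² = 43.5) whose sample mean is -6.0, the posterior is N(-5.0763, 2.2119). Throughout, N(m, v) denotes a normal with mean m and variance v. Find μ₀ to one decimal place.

μ₀ = 4.9

With known observation variance, the Normal–Normal posterior has precision τ_n = τ₀ + n/σ² and mean μ_n = (τ₀μ₀ + (n/σ²)x̄)/τ_n.
Here τ₀ = 1/26.1 = 0.038314 and τ_data = 18/43.5 = 0.413793, so τ_n = 0.452107.
Rearranging for μ₀: μ₀ = (μ_n·τ_n − τ_data·x̄)/τ₀ = (-5.0763·0.452107 − 0.413793·-6.0) / 0.038314 = 0.187727/0.038314 ≈ 4.9.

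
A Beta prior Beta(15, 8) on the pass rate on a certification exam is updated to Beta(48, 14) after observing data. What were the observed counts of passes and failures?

33 passes and 6 failures

Beta is conjugate to the binomial likelihood: posterior = Beta(a+s, b+f).
So s = 48 − 15 = 33 and f = 14 − 8 = 6.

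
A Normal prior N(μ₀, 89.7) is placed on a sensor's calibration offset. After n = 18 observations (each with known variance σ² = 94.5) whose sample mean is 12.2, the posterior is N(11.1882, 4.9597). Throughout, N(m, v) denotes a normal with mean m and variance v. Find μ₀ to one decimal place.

With known observation variance, the Normal–Normal posterior has precision τ_n = τ₀ + n/σ² and mean μ_n = (τ₀μ₀ + (n/σ²)x̄)/τ_n.
Here τ₀ = 1/89.7 = 0.011148 and τ_data = 18/94.5 = 0.190476, so τ_n = 0.201624.
Rearranging for μ₀: μ₀ = (μ_n·τ_n − τ_data·x̄)/τ₀ = (11.1882·0.201624 − 0.190476·12.2) / 0.011148 = -0.067998/0.011148 ≈ -6.1.

μ₀ = -6.1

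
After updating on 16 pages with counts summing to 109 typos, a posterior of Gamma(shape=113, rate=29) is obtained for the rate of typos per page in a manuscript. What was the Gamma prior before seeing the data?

A Gamma(α, β) prior (rate parametrization) on a Poisson rate with n observations summing to S gives posterior Gamma(α+S, β+n).
So α = 113 − 109 = 4 and β = 29 − 16 = 13.

Gamma(shape=4, rate=13)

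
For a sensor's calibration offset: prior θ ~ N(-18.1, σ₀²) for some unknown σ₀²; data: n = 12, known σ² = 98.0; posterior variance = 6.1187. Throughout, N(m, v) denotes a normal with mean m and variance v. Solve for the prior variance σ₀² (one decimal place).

σ₀² = 24.4

For the Normal–Normal model with known σ², precisions add: τ_n = τ₀ + n/σ².
So 1/σ₀² = 1/6.1187 − 12/98.0 = 0.163433 − 0.122449 = 0.040984.
Hence σ₀² = 1/0.040984 ≈ 24.4.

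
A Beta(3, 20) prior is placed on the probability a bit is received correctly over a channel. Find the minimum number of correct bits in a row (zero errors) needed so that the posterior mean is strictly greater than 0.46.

k = 15

After k correct bits and 0 errors the posterior is Beta(3+k, 20), with mean (3+k)/(3+20+k).
Set (3+k)/(23+k) > 0.46 and solve: k > (0.46·23 − 3)/(1 − 0.46) = 14.037.
The smallest integer exceeding 14.037 is 15.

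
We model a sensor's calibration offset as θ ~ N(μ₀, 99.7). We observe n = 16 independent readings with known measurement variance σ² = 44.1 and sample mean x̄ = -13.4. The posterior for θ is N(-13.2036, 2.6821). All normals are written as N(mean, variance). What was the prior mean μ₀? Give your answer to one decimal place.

μ₀ = -6.1

The posterior mean is a precision-weighted average: μ_n = (τ₀μ₀ + τ_data·x̄)/(τ₀+τ_data), with τ₀=1/σ₀² and τ_data=n/σ².
Here τ₀ = 1/99.7 = 0.010030 and τ_data = 16/44.1 = 0.362812, so τ_n = 0.372842.
Rearranging for μ₀: μ₀ = (μ_n·τ_n − τ_data·x̄)/τ₀ = (-13.2036·0.372842 − 0.362812·-13.4) / 0.010030 = -0.061176/0.010030 ≈ -6.1.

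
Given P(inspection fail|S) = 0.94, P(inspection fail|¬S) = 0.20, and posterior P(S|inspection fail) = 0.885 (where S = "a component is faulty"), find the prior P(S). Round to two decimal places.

P(S) = 0.62

In odds form, posterior odds = prior odds × likelihood ratio, so prior odds = posterior odds ÷ LR.
Posterior odds = 0.885/(1−0.885) = 7.6957. LR = 0.94/0.20 = 4.7000.
Prior odds = 7.6957/4.7000 = 1.6374, so P(S) = 1.6374/(1+1.6374) ≈ 0.62.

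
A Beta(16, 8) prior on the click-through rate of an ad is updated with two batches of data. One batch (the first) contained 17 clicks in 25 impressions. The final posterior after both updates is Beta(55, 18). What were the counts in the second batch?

22 clicks and 2 non-clicks

Because Beta–binomial updating is additive in the counts, the combined data contributed (α_post−α_prior, β_post−β_prior) successes and failures.
Total across both batches: 55−16=39 clicks, 18−8=10 non-clicks.
Subtract the first batch: 39−17=22 clicks and 10−8=2 non-clicks.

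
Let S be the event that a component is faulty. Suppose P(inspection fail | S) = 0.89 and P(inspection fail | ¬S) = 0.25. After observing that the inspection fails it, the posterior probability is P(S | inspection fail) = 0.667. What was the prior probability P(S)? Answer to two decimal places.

In odds form, posterior odds = prior odds × likelihood ratio, so prior odds = posterior odds ÷ LR.
Posterior odds = 0.667/(1−0.667) = 2.0030. LR = 0.89/0.25 = 3.5600.
Prior odds = 2.0030/3.5600 = 0.5626, so P(S) = 0.5626/(1+0.5626) ≈ 0.36.

P(S) = 0.36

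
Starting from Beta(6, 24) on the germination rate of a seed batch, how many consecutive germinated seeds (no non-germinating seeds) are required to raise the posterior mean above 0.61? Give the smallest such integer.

k = 32

After k germinated seeds and 0 non-germinating seeds the posterior is Beta(6+k, 24), with mean (6+k)/(6+24+k).
Set (6+k)/(30+k) > 0.61 and solve: k > (0.61·30 − 6)/(1 − 0.61) = 31.538.
The smallest integer exceeding 31.538 is 32.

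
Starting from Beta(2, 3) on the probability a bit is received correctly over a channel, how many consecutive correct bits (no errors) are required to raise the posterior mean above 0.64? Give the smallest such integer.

After k correct bits and 0 errors the posterior is Beta(2+k, 3), with mean (2+k)/(2+3+k).
Set (2+k)/(5+k) > 0.64 and solve: k > (0.64·5 − 2)/(1 − 0.64) = 3.333.
The smallest integer exceeding 3.333 is 4, and checking k=4: (6)/(9) = 0.6667 > 0.64.

k = 4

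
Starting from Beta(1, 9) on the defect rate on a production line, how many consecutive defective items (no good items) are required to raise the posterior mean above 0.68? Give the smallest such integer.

After k defective items and 0 good items the posterior is Beta(1+k, 9), with mean (1+k)/(1+9+k).
Set (1+k)/(10+k) > 0.68 and solve: k > (0.68·10 − 1)/(1 − 0.68) = 18.125.
The smallest integer exceeding 18.125 is 19, and checking k=19: (20)/(29) = 0.6897 > 0.68.

k = 19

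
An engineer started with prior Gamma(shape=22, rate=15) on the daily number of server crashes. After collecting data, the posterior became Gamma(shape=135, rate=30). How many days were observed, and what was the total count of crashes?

Gamma–Poisson conjugacy: posterior shape = α + Σxᵢ, posterior rate = β + n.
Matching: Σxᵢ = 135 − 22 = 113 and n = 30 − 15 = 15.

n = 15 days with total 113 crashes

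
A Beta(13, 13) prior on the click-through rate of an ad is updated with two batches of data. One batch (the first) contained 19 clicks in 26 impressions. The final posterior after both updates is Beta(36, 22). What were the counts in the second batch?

4 clicks and 2 non-clicks

Because Beta–binomial updating is additive in the counts, the combined data contributed (α_post−α_prior, β_post−β_prior) successes and failures.
Total across both batches: 36−13=23 clicks, 22−13=9 non-clicks.
Subtract the first batch: 23−19=4 clicks and 9−7=2 non-clicks.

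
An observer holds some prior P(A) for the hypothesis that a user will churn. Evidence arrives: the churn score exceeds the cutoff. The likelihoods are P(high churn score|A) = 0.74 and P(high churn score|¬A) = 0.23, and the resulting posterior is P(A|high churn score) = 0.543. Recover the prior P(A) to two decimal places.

In odds form, posterior odds = prior odds × likelihood ratio, so prior odds = posterior odds ÷ LR.
Posterior odds = 0.543/(1−0.543) = 1.1882. LR = 0.74/0.23 = 3.2174.
Prior odds = 1.1882/3.2174 = 0.3693, so P(A) = 0.3693/(1+0.3693) ≈ 0.27.

P(A) = 0.27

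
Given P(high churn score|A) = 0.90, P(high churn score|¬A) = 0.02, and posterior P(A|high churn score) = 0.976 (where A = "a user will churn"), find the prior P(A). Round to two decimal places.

P(A) = 0.47

Bayes' rule in odds form gives O(A|E) = O(A)·[P(E|A)/P(E|¬A)], hence O(A) = O(A|E)/LR.
Posterior odds = 0.976/(1−0.976) = 40.6667. LR = 0.90/0.02 = 45.0000.
Prior odds = 40.6667/45.0000 = 0.9037, so P(A) = 0.9037/(1+0.9037) ≈ 0.47.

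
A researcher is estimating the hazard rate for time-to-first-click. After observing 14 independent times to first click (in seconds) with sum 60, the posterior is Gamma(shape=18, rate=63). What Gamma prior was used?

Gamma(shape=4, rate=3)

For an exponential likelihood with a Gamma(α, β) prior on the rate, n observations with total T give posterior Gamma(α+n, β+T).
So α = 18 − 14 = 4 and β = 63 − 60 = 3.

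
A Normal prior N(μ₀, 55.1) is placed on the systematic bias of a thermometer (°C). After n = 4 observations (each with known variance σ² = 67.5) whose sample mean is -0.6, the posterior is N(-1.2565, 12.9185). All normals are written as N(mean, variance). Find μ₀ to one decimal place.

μ₀ = -3.4

With known observation variance, the Normal–Normal posterior has precision τ_n = τ₀ + n/σ² and mean μ_n = (τ₀μ₀ + (n/σ²)x̄)/τ_n.
Here τ₀ = 1/55.1 = 0.018149 and τ_data = 4/67.5 = 0.059259, so τ_n = 0.077408.
Rearranging for μ₀: μ₀ = (μ_n·τ_n − τ_data·x̄)/τ₀ = (-1.2565·0.077408 − 0.059259·-0.6) / 0.018149 = -0.061708/0.018149 ≈ -3.4.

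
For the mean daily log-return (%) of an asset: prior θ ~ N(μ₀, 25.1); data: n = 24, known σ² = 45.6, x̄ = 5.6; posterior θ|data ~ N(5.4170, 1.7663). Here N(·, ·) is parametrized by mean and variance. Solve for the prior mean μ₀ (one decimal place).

μ₀ = 3.0

With known observation variance, the Normal–Normal posterior has precision τ_n = τ₀ + n/σ² and mean μ_n = (τ₀μ₀ + (n/σ²)x̄)/τ_n.
Here τ₀ = 1/25.1 = 0.039841 and τ_data = 24/45.6 = 0.526316, so τ_n = 0.566157.
Rearranging for μ₀: μ₀ = (μ_n·τ_n − τ_data·x̄)/τ₀ = (5.4170·0.566157 − 0.526316·5.6) / 0.039841 = 0.119503/0.039841 ≈ 3.0.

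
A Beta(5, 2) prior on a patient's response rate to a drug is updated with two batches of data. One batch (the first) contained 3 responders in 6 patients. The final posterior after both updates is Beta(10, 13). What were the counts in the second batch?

2 responders and 8 non-responders

Because Beta–binomial updating is additive in the counts, the combined data contributed (α_post−α_prior, β_post−β_prior) successes and failures.
Total across both batches: 10−5=5 responders, 13−2=11 non-responders.
Subtract the first batch: 5−3=2 responders and 11−3=8 non-responders.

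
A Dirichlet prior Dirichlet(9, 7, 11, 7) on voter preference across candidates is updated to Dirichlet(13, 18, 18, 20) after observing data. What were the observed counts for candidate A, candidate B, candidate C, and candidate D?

counts (4, 11, 7, 13)

For a Dirichlet(α) prior with multinomial counts c, the posterior is Dirichlet(α + c) componentwise.
Counts are posterior − prior componentwise: 13−9=4, 18−7=11, 18−11=7, 20−7=13.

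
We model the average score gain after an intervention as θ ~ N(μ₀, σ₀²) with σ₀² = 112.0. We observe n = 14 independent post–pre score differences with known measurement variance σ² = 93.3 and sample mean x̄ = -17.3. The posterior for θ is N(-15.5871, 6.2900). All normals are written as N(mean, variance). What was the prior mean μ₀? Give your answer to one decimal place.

With known observation variance, the Normal–Normal posterior has precision τ_n = τ₀ + n/σ² and mean μ_n = (τ₀μ₀ + (n/σ²)x̄)/τ_n.
Here τ₀ = 1/112.0 = 0.008929 and τ_data = 14/93.3 = 0.150054, so τ_n = 0.158983.
Rearranging for μ₀: μ₀ = (μ_n·τ_n − τ_data·x̄)/τ₀ = (-15.5871·0.158983 − 0.150054·-17.3) / 0.008929 = 0.117850/0.008929 ≈ 13.2.

μ₀ = 13.2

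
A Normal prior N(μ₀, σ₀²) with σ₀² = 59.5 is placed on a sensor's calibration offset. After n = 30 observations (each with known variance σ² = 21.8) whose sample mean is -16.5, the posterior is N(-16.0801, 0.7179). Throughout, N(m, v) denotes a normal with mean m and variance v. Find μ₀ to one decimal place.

μ₀ = 18.3

With known observation variance, the Normal–Normal posterior has precision τ_n = τ₀ + n/σ² and mean μ_n = (τ₀μ₀ + (n/σ²)x̄)/τ_n.
Here τ₀ = 1/59.5 = 0.016807 and τ_data = 30/21.8 = 1.376147, so τ_n = 1.392954.
Rearranging for μ₀: μ₀ = (μ_n·τ_n − τ_data·x̄)/τ₀ = (-16.0801·1.392954 − 1.376147·-16.5) / 0.016807 = 0.307586/0.016807 ≈ 18.3.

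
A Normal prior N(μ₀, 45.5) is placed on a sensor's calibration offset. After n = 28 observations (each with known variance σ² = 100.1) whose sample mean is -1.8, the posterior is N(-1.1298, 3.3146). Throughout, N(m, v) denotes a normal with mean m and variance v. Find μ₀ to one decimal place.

The posterior mean is a precision-weighted average: μ_n = (τ₀μ₀ + τ_data·x̄)/(τ₀+τ_data), with τ₀=1/σ₀² and τ_data=n/σ².
Here τ₀ = 1/45.5 = 0.021978 and τ_data = 28/100.1 = 0.279720, so τ_n = 0.301698.
Rearranging for μ₀: μ₀ = (μ_n·τ_n − τ_data·x̄)/τ₀ = (-1.1298·0.301698 − 0.279720·-1.8) / 0.021978 = 0.162638/0.021978 ≈ 7.4.

μ₀ = 7.4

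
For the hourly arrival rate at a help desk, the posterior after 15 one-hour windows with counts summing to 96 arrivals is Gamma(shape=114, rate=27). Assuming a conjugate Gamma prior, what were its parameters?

Gamma(shape=18, rate=12)

A Gamma(α, β) prior (rate parametrization) on a Poisson rate with n observations summing to S gives posterior Gamma(α+S, β+n).
So α = 114 − 96 = 18 and β = 27 − 15 = 12.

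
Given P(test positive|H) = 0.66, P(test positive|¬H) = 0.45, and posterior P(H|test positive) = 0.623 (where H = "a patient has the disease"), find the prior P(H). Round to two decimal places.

In odds form, posterior odds = prior odds × likelihood ratio, so prior odds = posterior odds ÷ LR.
Posterior odds = 0.623/(1−0.623) = 1.6525. LR = 0.66/0.45 = 1.4667.
Prior odds = 1.6525/1.4667 = 1.1267, so P(H) = 1.1267/(1+1.1267) ≈ 0.53.

P(H) = 0.53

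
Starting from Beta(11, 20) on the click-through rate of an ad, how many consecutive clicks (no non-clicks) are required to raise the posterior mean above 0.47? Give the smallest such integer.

After k clicks and 0 non-clicks the posterior is Beta(11+k, 20), with mean (11+k)/(11+20+k).
Set (11+k)/(31+k) > 0.47 and solve: k > (0.47·31 − 11)/(1 − 0.47) = 6.736.
The smallest integer exceeding 6.736 is 7, and checking k=7: (18)/(38) = 0.4737 > 0.47.

k = 7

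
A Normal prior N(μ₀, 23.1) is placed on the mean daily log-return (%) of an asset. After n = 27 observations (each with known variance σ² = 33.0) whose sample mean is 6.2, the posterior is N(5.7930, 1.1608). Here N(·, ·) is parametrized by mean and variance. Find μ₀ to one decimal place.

The posterior mean is a precision-weighted average: μ_n = (τ₀μ₀ + τ_data·x̄)/(τ₀+τ_data), with τ₀=1/σ₀² and τ_data=n/σ².
Here τ₀ = 1/23.1 = 0.043290 and τ_data = 27/33.0 = 0.818182, so τ_n = 0.861472.
Rearranging for μ₀: μ₀ = (μ_n·τ_n − τ_data·x̄)/τ₀ = (5.7930·0.861472 − 0.818182·6.2) / 0.043290 = -0.082221/0.043290 ≈ -1.9.

μ₀ = -1.9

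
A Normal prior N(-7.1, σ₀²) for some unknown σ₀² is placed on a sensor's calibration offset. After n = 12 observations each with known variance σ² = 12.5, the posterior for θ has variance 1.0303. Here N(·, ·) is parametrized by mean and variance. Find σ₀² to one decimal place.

Posterior precision equals prior precision plus data precision: 1/σ_n² = 1/σ₀² + n/σ².
So 1/σ₀² = 1/1.0303 − 12/12.5 = 0.970591 − 0.960000 = 0.010591.
Hence σ₀² = 1/0.010591 ≈ 94.4.

σ₀² = 94.4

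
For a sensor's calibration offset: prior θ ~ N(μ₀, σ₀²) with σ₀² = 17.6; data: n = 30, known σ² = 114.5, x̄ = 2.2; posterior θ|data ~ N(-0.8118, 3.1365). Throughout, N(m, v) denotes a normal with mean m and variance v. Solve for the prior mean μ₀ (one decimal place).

The posterior mean is a precision-weighted average: μ_n = (τ₀μ₀ + τ_data·x̄)/(τ₀+τ_data), with τ₀=1/σ₀² and τ_data=n/σ².
Here τ₀ = 1/17.6 = 0.056818 and τ_data = 30/114.5 = 0.262009, so τ_n = 0.318827.
Rearranging for μ₀: μ₀ = (μ_n·τ_n − τ_data·x̄)/τ₀ = (-0.8118·0.318827 − 0.262009·2.2) / 0.056818 = -0.835244/0.056818 ≈ -14.7.

μ₀ = -14.7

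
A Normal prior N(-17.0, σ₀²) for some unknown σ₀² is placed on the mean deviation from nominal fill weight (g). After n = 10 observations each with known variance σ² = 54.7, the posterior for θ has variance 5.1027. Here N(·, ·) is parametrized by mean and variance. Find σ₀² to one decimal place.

σ₀² = 76.0

Posterior precision equals prior precision plus data precision: 1/σ_n² = 1/σ₀² + n/σ².
So 1/σ₀² = 1/5.1027 − 10/54.7 = 0.195975 − 0.182815 = 0.013160.
Hence σ₀² = 1/0.013160 ≈ 76.0.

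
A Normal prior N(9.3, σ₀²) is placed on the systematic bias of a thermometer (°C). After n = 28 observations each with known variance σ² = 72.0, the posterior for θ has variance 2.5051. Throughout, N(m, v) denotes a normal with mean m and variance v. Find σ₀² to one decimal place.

σ₀² = 97.1

Posterior precision equals prior precision plus data precision: 1/σ_n² = 1/σ₀² + n/σ².
So 1/σ₀² = 1/2.5051 − 28/72.0 = 0.399186 − 0.388889 = 0.010297.
Hence σ₀² = 1/0.010297 ≈ 97.1.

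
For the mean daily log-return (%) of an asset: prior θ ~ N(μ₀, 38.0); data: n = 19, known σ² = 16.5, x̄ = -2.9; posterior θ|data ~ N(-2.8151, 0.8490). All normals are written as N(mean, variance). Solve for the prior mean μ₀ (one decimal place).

With known observation variance, the Normal–Normal posterior has precision τ_n = τ₀ + n/σ² and mean μ_n = (τ₀μ₀ + (n/σ²)x̄)/τ_n.
Here τ₀ = 1/38.0 = 0.026316 and τ_data = 19/16.5 = 1.151515, so τ_n = 1.177831.
Rearranging for μ₀: μ₀ = (μ_n·τ_n − τ_data·x̄)/τ₀ = (-2.8151·1.177831 − 1.151515·-2.9) / 0.026316 = 0.023681/0.026316 ≈ 0.9.

μ₀ = 0.9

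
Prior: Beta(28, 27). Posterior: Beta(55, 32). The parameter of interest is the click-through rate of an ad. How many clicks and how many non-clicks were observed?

27 clicks and 5 non-clicks

Under Beta–binomial conjugacy the posterior parameters are (a+s, b+f).
So s = 55 − 28 = 27 and f = 32 − 27 = 5.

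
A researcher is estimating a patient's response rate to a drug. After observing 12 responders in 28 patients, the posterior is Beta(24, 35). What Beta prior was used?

Beta(12, 19)

Under Beta–binomial conjugacy the posterior parameters are (α+s, β+f).
Subtract the data counts: 24−12=12, 35−16=19.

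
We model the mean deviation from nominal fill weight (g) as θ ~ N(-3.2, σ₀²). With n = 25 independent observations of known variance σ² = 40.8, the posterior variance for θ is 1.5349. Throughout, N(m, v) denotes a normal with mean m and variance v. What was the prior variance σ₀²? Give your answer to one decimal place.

Posterior precision equals prior precision plus data precision: 1/σ_n² = 1/σ₀² + n/σ².
So 1/σ₀² = 1/1.5349 − 25/40.8 = 0.651508 − 0.612745 = 0.038763.
Hence σ₀² = 1/0.038763 ≈ 25.8.

σ₀² = 25.8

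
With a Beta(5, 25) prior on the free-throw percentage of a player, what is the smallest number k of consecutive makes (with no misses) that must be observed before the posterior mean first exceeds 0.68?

k = 49

After k makes and 0 misses the posterior is Beta(5+k, 25), with mean (5+k)/(5+25+k).
Set (5+k)/(30+k) > 0.68 and solve: k > (0.68·30 − 5)/(1 − 0.68) = 48.125.
The smallest integer exceeding 48.125 is 49, and checking k=49: (54)/(79) = 0.6835 > 0.68.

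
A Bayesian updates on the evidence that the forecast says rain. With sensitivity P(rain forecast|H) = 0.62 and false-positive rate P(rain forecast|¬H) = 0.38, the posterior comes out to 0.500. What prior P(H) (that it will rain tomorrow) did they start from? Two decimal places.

In odds form, posterior odds = prior odds × likelihood ratio, so prior odds = posterior odds ÷ LR.
Posterior odds = 0.500/(1−0.500) = 1.0000. LR = 0.62/0.38 = 1.6316.
Prior odds = 1.0000/1.6316 = 0.6129, so P(H) = 0.6129/(1+0.6129) ≈ 0.38.

P(H) = 0.38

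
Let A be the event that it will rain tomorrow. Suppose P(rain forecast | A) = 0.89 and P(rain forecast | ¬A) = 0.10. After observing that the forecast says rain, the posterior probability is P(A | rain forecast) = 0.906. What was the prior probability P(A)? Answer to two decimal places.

P(A) = 0.52

Bayes' rule in odds form gives O(A|E) = O(A)·[P(E|A)/P(E|¬A)], hence O(A) = O(A|E)/LR.
Posterior odds = 0.906/(1−0.906) = 9.6383. LR = 0.89/0.10 = 8.9000.
Prior odds = 9.6383/8.9000 = 1.0830, so P(A) = 1.0830/(1+1.0830) ≈ 0.52.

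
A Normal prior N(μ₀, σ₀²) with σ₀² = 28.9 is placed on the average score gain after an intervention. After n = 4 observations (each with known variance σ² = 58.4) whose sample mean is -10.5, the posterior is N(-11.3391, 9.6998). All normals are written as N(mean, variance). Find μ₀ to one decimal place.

With known observation variance, the Normal–Normal posterior has precision τ_n = τ₀ + n/σ² and mean μ_n = (τ₀μ₀ + (n/σ²)x̄)/τ_n.
Here τ₀ = 1/28.9 = 0.034602 and τ_data = 4/58.4 = 0.068493, so τ_n = 0.103095.
Rearranging for μ₀: μ₀ = (μ_n·τ_n − τ_data·x̄)/τ₀ = (-11.3391·0.103095 − 0.068493·-10.5) / 0.034602 = -0.449828/0.034602 ≈ -13.0.

μ₀ = -13.0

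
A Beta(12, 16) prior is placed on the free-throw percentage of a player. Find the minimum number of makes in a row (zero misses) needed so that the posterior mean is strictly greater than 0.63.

k = 16

After k makes and 0 misses the posterior is Beta(12+k, 16), with mean (12+k)/(12+16+k).
Set (12+k)/(28+k) > 0.63 and solve: k > (0.63·28 − 12)/(1 − 0.63) = 15.243.
The smallest integer exceeding 15.243 is 16.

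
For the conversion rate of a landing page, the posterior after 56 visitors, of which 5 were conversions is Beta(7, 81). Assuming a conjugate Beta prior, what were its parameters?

Beta is conjugate to the binomial likelihood: posterior = Beta(a+s, b+f).
Subtract the data counts: 7−5=2, 81−51=30.

Beta(2, 30)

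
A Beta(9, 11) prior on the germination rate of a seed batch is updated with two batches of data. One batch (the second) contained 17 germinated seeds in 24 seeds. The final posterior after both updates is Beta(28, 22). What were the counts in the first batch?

2 germinated seeds and 4 non-germinating seeds

Sequential conjugate updates are equivalent to a single update on the pooled data, so total successes = posterior α − prior α and total failures = posterior β − prior β.
Total across both batches: 28−9=19 germinated seeds, 22−11=11 non-germinating seeds.
Subtract the second batch: 19−17=2 germinated seeds and 11−7=4 non-germinating seeds.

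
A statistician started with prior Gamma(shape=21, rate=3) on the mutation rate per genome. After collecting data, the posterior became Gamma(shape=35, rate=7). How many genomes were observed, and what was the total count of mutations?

A Gamma(α, β) prior (rate parametrization) on a Poisson rate with n observations summing to S gives posterior Gamma(α+S, β+n).
Matching: Σxᵢ = 35 − 21 = 14 and n = 7 − 3 = 4.

n = 4 genomes with total 14 mutations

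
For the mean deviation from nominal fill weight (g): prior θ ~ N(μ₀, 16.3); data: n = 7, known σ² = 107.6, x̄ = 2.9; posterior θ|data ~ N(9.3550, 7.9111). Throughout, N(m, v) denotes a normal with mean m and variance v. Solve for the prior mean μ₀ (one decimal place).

μ₀ = 16.2

The posterior mean is a precision-weighted average: μ_n = (τ₀μ₀ + τ_data·x̄)/(τ₀+τ_data), with τ₀=1/σ₀² and τ_data=n/σ².
Here τ₀ = 1/16.3 = 0.061350 and τ_data = 7/107.6 = 0.065056, so τ_n = 0.126406.
Rearranging for μ₀: μ₀ = (μ_n·τ_n − τ_data·x̄)/τ₀ = (9.3550·0.126406 − 0.065056·2.9) / 0.061350 = 0.993866/0.061350 ≈ 16.2.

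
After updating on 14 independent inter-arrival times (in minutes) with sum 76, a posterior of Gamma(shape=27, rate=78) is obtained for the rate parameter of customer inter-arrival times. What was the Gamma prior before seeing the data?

Gamma(shape=13, rate=2)

Gamma–exponential conjugacy: posterior shape = α + n, posterior rate = β + Σtᵢ.
So α = 27 − 14 = 13 and β = 78 − 76 = 2.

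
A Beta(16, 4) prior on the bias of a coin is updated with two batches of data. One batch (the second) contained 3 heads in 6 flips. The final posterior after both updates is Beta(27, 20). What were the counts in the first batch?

Because Beta–binomial updating is additive in the counts, the combined data contributed (α_post−α_prior, β_post−β_prior) successes and failures.
Total across both batches: 27−16=11 heads, 20−4=16 tails.
Subtract the second batch: 11−3=8 heads and 16−3=13 tails.

8 heads and 13 tails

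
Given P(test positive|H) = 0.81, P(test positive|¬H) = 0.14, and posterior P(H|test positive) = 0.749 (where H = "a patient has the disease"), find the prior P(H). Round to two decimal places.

P(H) = 0.34

Bayes' rule in odds form gives O(H|E) = O(H)·[P(E|H)/P(E|¬H)], hence O(H) = O(H|E)/LR.
Posterior odds = 0.749/(1−0.749) = 2.9841. LR = 0.81/0.14 = 5.7857.
Prior odds = 2.9841/5.7857 = 0.5158, so P(H) = 0.5158/(1+0.5158) ≈ 0.34.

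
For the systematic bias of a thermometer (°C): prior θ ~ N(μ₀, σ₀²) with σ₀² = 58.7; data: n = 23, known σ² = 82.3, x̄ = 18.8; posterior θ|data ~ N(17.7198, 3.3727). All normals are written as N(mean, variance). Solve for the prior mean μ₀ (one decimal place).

With known observation variance, the Normal–Normal posterior has precision τ_n = τ₀ + n/σ² and mean μ_n = (τ₀μ₀ + (n/σ²)x̄)/τ_n.
Here τ₀ = 1/58.7 = 0.017036 and τ_data = 23/82.3 = 0.279465, so τ_n = 0.296501.
Rearranging for μ₀: μ₀ = (μ_n·τ_n − τ_data·x̄)/τ₀ = (17.7198·0.296501 − 0.279465·18.8) / 0.017036 = -0.000004/0.017036 ≈ 0.0.

μ₀ = 0.0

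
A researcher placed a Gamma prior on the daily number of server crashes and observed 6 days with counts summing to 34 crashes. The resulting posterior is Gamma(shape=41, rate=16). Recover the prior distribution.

A Gamma(α, β) prior (rate parametrization) on a Poisson rate with n observations summing to S gives posterior Gamma(α+S, β+n).
So α = 41 − 34 = 7 and β = 16 − 6 = 10.

Gamma(shape=7, rate=10)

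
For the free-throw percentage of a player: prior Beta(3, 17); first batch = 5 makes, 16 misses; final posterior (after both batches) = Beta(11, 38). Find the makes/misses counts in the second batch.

Because Beta–binomial updating is additive in the counts, the combined data contributed (α_post−α_prior, β_post−β_prior) successes and failures.
Total across both batches: 11−3=8 makes, 38−17=21 misses.
Subtract the first batch: 8−5=3 makes and 21−16=5 misses.

3 makes and 5 misses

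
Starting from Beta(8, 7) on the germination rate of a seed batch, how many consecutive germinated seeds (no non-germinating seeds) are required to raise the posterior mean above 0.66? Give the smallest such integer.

After k germinated seeds and 0 non-germinating seeds the posterior is Beta(8+k, 7), with mean (8+k)/(8+7+k).
Set (8+k)/(15+k) > 0.66 and solve: k > (0.66·15 − 8)/(1 − 0.66) = 5.588.
The smallest integer exceeding 5.588 is 6, and checking k=6: (14)/(21) = 0.6667 > 0.66.

k = 6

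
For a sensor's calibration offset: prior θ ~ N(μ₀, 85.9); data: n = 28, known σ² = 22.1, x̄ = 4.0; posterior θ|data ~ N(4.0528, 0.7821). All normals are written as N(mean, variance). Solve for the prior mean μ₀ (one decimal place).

With known observation variance, the Normal–Normal posterior has precision τ_n = τ₀ + n/σ² and mean μ_n = (τ₀μ₀ + (n/σ²)x̄)/τ_n.
Here τ₀ = 1/85.9 = 0.011641 and τ_data = 28/22.1 = 1.266968, so τ_n = 1.278609.
Rearranging for μ₀: μ₀ = (μ_n·τ_n − τ_data·x̄)/τ₀ = (4.0528·1.278609 − 1.266968·4.0) / 0.011641 = 0.114075/0.011641 ≈ 9.8.

μ₀ = 9.8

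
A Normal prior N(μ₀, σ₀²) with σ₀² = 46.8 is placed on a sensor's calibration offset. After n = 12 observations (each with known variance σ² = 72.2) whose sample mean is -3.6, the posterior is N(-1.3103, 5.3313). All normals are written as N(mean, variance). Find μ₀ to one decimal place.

With known observation variance, the Normal–Normal posterior has precision τ_n = τ₀ + n/σ² and mean μ_n = (τ₀μ₀ + (n/σ²)x̄)/τ_n.
Here τ₀ = 1/46.8 = 0.021368 and τ_data = 12/72.2 = 0.166205, so τ_n = 0.187573.
Rearranging for μ₀: μ₀ = (μ_n·τ_n − τ_data·x̄)/τ₀ = (-1.3103·0.187573 − 0.166205·-3.6) / 0.021368 = 0.352561/0.021368 ≈ 16.5.

μ₀ = 16.5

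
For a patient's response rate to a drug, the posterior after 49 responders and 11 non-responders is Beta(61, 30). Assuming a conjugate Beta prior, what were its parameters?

Beta(12, 19)

A Beta(a, b) prior with s successes and f failures in binomial data gives a Beta(a+s, b+f) posterior.
Subtract the data counts: 61−49=12, 30−11=19.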